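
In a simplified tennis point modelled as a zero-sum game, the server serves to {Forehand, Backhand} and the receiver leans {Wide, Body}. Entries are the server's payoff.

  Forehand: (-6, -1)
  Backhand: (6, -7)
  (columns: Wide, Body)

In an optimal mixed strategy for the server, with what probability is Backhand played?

Row minima: Forehand → -6, Backhand → -7; maximin = -6.
Column maxima: Wide → 6, Body → -1; minimax = -1.
-6 ≠ -1, so there is no saddle point; optimal play is mixed.
Let the server play Forehand with probability p. Expected payoff against Wide: (-6)p + 6(1−p) = −12p + 6; against Body: (-1)p + (-7)(1−p) = 6p − 7.
Setting these equal: −12p + 6 = 6p − 7 ⇒ −18p = -13 ⇒ p = 13/18, and the value is (-12)·(13/18) + 6 = -8/3.
For the receiver: with q = P(Wide), equating Forehand's and Backhand's payoffs gives −5q − 1 = 13q − 7 ⇒ q = 1/3.

5/18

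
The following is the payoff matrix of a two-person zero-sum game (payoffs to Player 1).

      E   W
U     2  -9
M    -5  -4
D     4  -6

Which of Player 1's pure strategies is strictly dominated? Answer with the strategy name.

D gives a strictly higher payoff than U against every column: 4 > 2, -6 > -9.
So U is strictly dominated and Player 1 never plays it.

U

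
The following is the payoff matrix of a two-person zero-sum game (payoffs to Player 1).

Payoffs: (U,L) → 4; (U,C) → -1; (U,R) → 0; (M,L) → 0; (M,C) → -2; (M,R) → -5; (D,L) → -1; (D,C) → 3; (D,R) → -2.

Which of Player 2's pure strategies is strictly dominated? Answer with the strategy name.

L

R holds Player 1's payoff strictly below L in every row: 0 < 4, -5 < 0, -2 < -1.
So L is strictly dominated for Player 2.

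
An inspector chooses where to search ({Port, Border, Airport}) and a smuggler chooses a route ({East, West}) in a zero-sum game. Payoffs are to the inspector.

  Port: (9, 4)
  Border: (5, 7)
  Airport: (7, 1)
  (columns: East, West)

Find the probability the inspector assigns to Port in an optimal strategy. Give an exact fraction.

Row minima: Port → 4, Border → 5, Airport → 1; maximin = 5.
Column maxima: East → 9, West → 7; minimax = 7.
5 ≠ 7, so there is no saddle point; optimal play is mixed.
Airport is strictly dominated by Port, so the inspector never plays it.
On the remaining 2×2 (Port, Border vs East, West):
Let the inspector play Port with probability p. Expected payoff against East: 9p + 5(1−p) = 4p + 5; against West: 4p + 7(1−p) = −3p + 7.
Setting these equal: 4p + 5 = −3p + 7 ⇒ 7p = 2 ⇒ p = 2/7, and the value is (4)·(2/7) + 5 = 43/7.
For the smuggler: with q = P(East), equating Port's and Border's payoffs gives 5q + 4 = −2q + 7 ⇒ q = 3/7.

2/7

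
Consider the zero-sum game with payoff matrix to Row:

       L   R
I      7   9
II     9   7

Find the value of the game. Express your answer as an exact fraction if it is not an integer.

Row minima: I → 7, II → 7; maximin = 7.
Column maxima: L → 9, R → 9; minimax = 9.
7 ≠ 9, so there is no saddle point; optimal play is mixed.
Let Row play I with probability p. Expected payoff against L: 7p + 9(1−p) = −2p + 9; against R: 9p + 7(1−p) = 2p + 7.
Setting these equal: −2p + 9 = 2p + 7 ⇒ −4p = -2 ⇒ p = 1/2, and the value is (-2)·(1/2) + 9 = 8.
For Column: with q = P(L), equating I's and II's payoffs gives −2q + 9 = 2q + 7 ⇒ q = 1/2.

8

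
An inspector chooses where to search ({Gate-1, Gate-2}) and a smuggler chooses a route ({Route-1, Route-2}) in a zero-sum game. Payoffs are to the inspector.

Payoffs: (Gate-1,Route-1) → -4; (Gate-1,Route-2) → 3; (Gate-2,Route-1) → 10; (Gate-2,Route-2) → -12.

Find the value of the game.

-18/29

Row minima: Gate-1 → -4, Gate-2 → -12; maximin = -4.
Column maxima: Route-1 → 10, Route-2 → 3; minimax = 3.
-4 ≠ 3, so there is no saddle point; optimal play is mixed.
Let the inspector play Gate-1 with probability p. Expected payoff against Route-1: (-4)p + 10(1−p) = −14p + 10; against Route-2: 3p + (-12)(1−p) = 15p − 12.
Setting these equal: −14p + 10 = 15p − 12 ⇒ −29p = -22 ⇒ p = 22/29, and the value is (-14)·(22/29) + 10 = -18/29.
For the smuggler: with q = P(Route-1), equating Gate-1's and Gate-2's payoffs gives −7q + 3 = 22q − 12 ⇒ q = 15/29.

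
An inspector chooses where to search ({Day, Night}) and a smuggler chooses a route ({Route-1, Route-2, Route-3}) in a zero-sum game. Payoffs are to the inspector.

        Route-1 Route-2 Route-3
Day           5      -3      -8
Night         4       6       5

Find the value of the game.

57/14

Row minima: Day → -8, Night → 4; maximin = 4.
Column maxima: Route-1 → 5, Route-2 → 6, Route-3 → 5; minimax = 5.
4 ≠ 5, so there is no saddle point; optimal play is mixed.
Route-2 is strictly dominated by Route-3 (it gives the inspector strictly more in every row), so the smuggler never plays it.
On the remaining 2×2 (Day, Night vs Route-1, Route-3):
Let the inspector play Day with probability p. Expected payoff against Route-1: 5p + 4(1−p) = p + 4; against Route-3: (-8)p + 5(1−p) = −13p + 5.
Setting these equal: p + 4 = −13p + 5 ⇒ 14p = 1 ⇒ p = 1/14, and the value is (1)·(1/14) + 4 = 57/14.
For the smuggler: with q = P(Route-1), equating Day's and Night's payoffs gives 13q − 8 = −q + 5 ⇒ q = 13/14.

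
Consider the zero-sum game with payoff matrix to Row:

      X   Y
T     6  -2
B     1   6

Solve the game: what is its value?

Row minima: T → -2, B → 1; maximin = 1.
Column maxima: X → 6, Y → 6; minimax = 6.
1 ≠ 6, so there is no saddle point; optimal play is mixed.
Let Row play T with probability p. Expected payoff against X: 6p + 1(1−p) = 5p + 1; against Y: (-2)p + 6(1−p) = −8p + 6.
Setting these equal: 5p + 1 = −8p + 6 ⇒ 13p = 5 ⇒ p = 5/13, and the value is (5)·(5/13) + 1 = 38/13.
For Column: with q = P(X), equating T's and B's payoffs gives 8q − 2 = −5q + 6 ⇒ q = 8/13.

38/13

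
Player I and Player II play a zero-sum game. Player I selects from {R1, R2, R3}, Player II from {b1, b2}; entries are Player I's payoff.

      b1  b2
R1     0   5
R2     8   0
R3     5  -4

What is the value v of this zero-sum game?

40/13

Row minima: R1 → 0, R2 → 0, R3 → -4; maximin = 0.
Column maxima: b1 → 8, b2 → 5; minimax = 5.
0 ≠ 5, so there is no saddle point; optimal play is mixed.
R3 is strictly dominated by R2, so Player I never plays it.
On the remaining 2×2 (R1, R2 vs b1, b2):
Let Player I play R1 with probability p. Expected payoff against b1: 0p + 8(1−p) = −8p + 8; against b2: 5p + 0(1−p) = 5p.
Setting these equal: −8p + 8 = 5p ⇒ −13p = -8 ⇒ p = 8/13, and the value is (-8)·(8/13) + 8 = 40/13.
For Player II: with q = P(b1), equating R1's and R2's payoffs gives −5q + 5 = 8q ⇒ q = 5/13.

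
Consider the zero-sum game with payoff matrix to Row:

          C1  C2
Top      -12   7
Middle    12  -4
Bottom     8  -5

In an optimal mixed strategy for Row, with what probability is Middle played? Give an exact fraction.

19/35

Row minima: Top → -12, Middle → -4, Bottom → -5; maximin = -4.
Column maxima: C1 → 12, C2 → 7; minimax = 7.
-4 ≠ 7, so there is no saddle point; optimal play is mixed.
Bottom is strictly dominated by Middle, so Row never plays it.
On the remaining 2×2 (Top, Middle vs C1, C2):
Let Row play Top with probability p. Expected payoff against C1: (-12)p + 12(1−p) = −24p + 12; against C2: 7p + (-4)(1−p) = 11p − 4.
Setting these equal: −24p + 12 = 11p − 4 ⇒ −35p = -16 ⇒ p = 16/35, and the value is (-24)·(16/35) + 12 = 36/35.
For Column: with q = P(C1), equating Top's and Middle's payoffs gives −19q + 7 = 16q − 4 ⇒ q = 11/35.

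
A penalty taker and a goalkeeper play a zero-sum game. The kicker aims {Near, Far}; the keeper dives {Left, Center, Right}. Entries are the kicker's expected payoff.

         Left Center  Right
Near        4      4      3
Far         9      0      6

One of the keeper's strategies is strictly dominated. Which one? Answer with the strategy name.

Right holds the kicker's payoff strictly below Left in every row: 3 < 4, 6 < 9.
So Left is strictly dominated for the keeper.

Left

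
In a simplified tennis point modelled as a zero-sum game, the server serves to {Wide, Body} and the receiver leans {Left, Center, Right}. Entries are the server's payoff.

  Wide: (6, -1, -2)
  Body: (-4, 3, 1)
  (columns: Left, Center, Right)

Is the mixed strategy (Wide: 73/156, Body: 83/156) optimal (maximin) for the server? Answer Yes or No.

No

Against Left this mix gives (73/156)·6 + (83/156)·(-4) = 53/78.
Against Center this mix gives (73/156)·(-1) + (83/156)·3 = 44/39.
Against Right this mix gives (73/156)·(-2) + (83/156)·1 = -21/52.
The receiver will play Right, holding the server to -21/52. Shifting weight toward the row that does better against Right would raise this floor (the equalizing mix achieves -2/13 against both Right and Left), so the proposed strategy is not optimal.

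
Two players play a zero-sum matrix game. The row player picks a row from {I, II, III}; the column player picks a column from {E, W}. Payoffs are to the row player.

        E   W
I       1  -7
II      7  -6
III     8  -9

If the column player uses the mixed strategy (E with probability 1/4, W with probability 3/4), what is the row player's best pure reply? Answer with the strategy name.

Expected payoff of I: (1/4)·1 + (3/4)·(-7) = -5.
Expected payoff of II: (1/4)·7 + (3/4)·(-6) = -11/4.
Expected payoff of III: (1/4)·8 + (3/4)·(-9) = -19/4.
The largest is -11/4, so the row player's best response is II.

II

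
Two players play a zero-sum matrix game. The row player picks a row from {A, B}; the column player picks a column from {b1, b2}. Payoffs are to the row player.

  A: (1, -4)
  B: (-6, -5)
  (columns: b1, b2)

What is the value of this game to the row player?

Row minima: A → -4, B → -6; maximin = -4.
Column maxima: b1 → 1, b2 → -4; minimax = -4.
Since maximin = minimax = -4, there is a saddle point and the value is -4.

-4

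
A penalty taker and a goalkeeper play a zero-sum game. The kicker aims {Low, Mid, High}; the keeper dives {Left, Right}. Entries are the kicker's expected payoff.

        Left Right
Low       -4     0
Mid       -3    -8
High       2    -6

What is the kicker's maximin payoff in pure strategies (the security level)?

Row minima: Low → -4, Mid → -8, High → -6.
The best of these is -4.

-4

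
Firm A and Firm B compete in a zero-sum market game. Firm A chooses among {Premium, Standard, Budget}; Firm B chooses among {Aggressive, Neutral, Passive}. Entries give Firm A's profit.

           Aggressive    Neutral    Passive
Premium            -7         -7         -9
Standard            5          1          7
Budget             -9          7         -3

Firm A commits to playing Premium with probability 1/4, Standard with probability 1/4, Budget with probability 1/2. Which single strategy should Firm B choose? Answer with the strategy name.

Aggressive

If Firm B plays Aggressive, Firm A's expected payoff is (1/4)·(-7) + (1/4)·5 + (1/2)·(-9) = -5.
If Firm B plays Neutral, Firm A's expected payoff is (1/4)·(-7) + (1/4)·1 + (1/2)·7 = 2.
If Firm B plays Passive, Firm A's expected payoff is (1/4)·(-9) + (1/4)·7 + (1/2)·(-3) = -2.
Firm B minimizes Firm A's payoff; the smallest is -5, so the best response is Aggressive.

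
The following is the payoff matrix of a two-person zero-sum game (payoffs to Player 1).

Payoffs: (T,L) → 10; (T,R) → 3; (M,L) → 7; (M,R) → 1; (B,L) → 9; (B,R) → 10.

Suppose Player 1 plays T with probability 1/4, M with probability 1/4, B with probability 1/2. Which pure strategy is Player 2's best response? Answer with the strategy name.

R

If Player 2 plays L, Player 1's expected payoff is (1/4)·10 + (1/4)·7 + (1/2)·9 = 35/4.
If Player 2 plays R, Player 1's expected payoff is (1/4)·3 + (1/4)·1 + (1/2)·10 = 6.
Player 2 minimizes Player 1's payoff; the smallest is 6, so the best response is R.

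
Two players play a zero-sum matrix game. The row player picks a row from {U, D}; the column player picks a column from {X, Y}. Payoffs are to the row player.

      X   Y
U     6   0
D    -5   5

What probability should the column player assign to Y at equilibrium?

Row minima: U → 0, D → -5; maximin = 0.
Column maxima: X → 6, Y → 5; minimax = 5.
0 ≠ 5, so there is no saddle point; optimal play is mixed.
Let the row player play U with probability p. Expected payoff against X: 6p + (-5)(1−p) = 11p − 5; against Y: 0p + 5(1−p) = −5p + 5.
Setting these equal: 11p − 5 = −5p + 5 ⇒ 16p = 10 ⇒ p = 5/8, and the value is (11)·(5/8) − 5 = 15/8.
For the column player: with q = P(X), equating U's and D's payoffs gives 6q = −10q + 5 ⇒ q = 5/16.

11/16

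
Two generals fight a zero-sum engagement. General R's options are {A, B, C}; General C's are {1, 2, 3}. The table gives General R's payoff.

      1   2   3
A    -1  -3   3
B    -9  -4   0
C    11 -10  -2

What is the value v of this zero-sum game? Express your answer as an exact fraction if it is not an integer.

-3

Row minima: A → -3, B → -9, C → -10; maximin = -3.
Column maxima: 1 → 11, 2 → -3, 3 → 3; minimax = -3.
Since maximin = minimax = -3, there is a saddle point and the value is -3.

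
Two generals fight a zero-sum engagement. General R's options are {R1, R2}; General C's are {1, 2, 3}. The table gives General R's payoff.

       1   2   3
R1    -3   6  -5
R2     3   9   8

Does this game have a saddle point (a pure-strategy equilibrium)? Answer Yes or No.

Row minima: R1 → -5, R2 → 3; maximin = 3.
Column maxima: 1 → 3, 2 → 9, 3 → 8; minimax = 3.
maximin = minimax = 3, so a saddle point exists.

Yes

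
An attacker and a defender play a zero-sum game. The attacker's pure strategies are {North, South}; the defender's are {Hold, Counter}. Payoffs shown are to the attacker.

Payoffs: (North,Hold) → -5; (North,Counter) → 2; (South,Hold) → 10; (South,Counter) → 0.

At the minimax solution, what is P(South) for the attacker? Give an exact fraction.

7/17

Row minima: North → -5, South → 0; maximin = 0.
Column maxima: Hold → 10, Counter → 2; minimax = 2.
0 ≠ 2, so there is no saddle point; optimal play is mixed.
Let the attacker play North with probability p. Expected payoff against Hold: (-5)p + 10(1−p) = −15p + 10; against Counter: 2p + 0(1−p) = 2p.
Setting these equal: −15p + 10 = 2p ⇒ −17p = -10 ⇒ p = 10/17, and the value is (-15)·(10/17) + 10 = 20/17.
For the defender: with q = P(Hold), equating North's and South's payoffs gives −7q + 2 = 10q ⇒ q = 2/17.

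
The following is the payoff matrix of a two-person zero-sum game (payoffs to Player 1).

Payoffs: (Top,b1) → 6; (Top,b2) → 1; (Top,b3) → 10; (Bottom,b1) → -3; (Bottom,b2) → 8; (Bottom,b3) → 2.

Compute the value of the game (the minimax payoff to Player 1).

51/16

Row minima: Top → 1, Bottom → -3; maximin = 1.
Column maxima: b1 → 6, b2 → 8, b3 → 10; minimax = 6.
1 ≠ 6, so there is no saddle point; optimal play is mixed.
b3 is strictly dominated by b1 (it gives Player 1 strictly more in every row), so Player 2 never plays it.
On the remaining 2×2 (Top, Bottom vs b1, b2):
Let Player 1 play Top with probability p. Expected payoff against b1: 6p + (-3)(1−p) = 9p − 3; against b2: 1p + 8(1−p) = −7p + 8.
Setting these equal: 9p − 3 = −7p + 8 ⇒ 16p = 11 ⇒ p = 11/16, and the value is (9)·(11/16) − 3 = 51/16.
For Player 2: with q = P(b1), equating Top's and Bottom's payoffs gives 5q + 1 = −11q + 8 ⇒ q = 7/16.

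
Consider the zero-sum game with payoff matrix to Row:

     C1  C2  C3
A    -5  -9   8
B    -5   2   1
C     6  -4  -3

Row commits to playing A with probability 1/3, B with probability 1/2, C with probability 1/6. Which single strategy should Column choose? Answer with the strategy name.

C1

If Column plays C1, Row's expected payoff is (1/3)·(-5) + (1/2)·(-5) + (1/6)·6 = -19/6.
If Column plays C2, Row's expected payoff is (1/3)·(-9) + (1/2)·2 + (1/6)·(-4) = -8/3.
If Column plays C3, Row's expected payoff is (1/3)·8 + (1/2)·1 + (1/6)·(-3) = 8/3.
Column minimizes Row's payoff; the smallest is -19/6, so the best response is C1.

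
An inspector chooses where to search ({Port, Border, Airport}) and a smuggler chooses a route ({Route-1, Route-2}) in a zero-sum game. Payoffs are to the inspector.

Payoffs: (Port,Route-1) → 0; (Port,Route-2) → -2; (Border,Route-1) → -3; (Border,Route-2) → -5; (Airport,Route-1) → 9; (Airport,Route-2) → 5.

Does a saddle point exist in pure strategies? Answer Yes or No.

Row minima: Port → -2, Border → -5, Airport → 5; maximin = 5.
Column maxima: Route-1 → 9, Route-2 → 5; minimax = 5.
maximin = minimax = 5, so a saddle point exists.

Yes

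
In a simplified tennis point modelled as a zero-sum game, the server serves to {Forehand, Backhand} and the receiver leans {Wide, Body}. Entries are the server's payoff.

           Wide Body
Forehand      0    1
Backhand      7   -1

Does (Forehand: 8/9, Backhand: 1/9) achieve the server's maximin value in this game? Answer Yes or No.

Yes

Against Wide this mix gives (8/9)·0 + (1/9)·7 = 7/9.
Against Body this mix gives (8/9)·1 + (1/9)·(-1) = 7/9.
All of the receiver's active replies (Wide, Body) yield 7/9, and no column does worse for the server. The mix makes the receiver indifferent and guarantees 7/9, so it is optimal.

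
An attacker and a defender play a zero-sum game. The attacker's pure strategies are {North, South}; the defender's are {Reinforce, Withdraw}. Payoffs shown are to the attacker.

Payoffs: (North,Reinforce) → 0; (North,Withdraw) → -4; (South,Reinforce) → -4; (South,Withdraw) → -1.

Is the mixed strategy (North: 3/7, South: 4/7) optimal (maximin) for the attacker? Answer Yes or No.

Yes

Against Reinforce this mix gives (3/7)·0 + (4/7)·(-4) = -16/7.
Against Withdraw this mix gives (3/7)·(-4) + (4/7)·(-1) = -16/7.
All of the defender's active replies (Reinforce, Withdraw) yield -16/7, and no column does worse for the attacker. The mix makes the defender indifferent and guarantees -16/7, so it is optimal.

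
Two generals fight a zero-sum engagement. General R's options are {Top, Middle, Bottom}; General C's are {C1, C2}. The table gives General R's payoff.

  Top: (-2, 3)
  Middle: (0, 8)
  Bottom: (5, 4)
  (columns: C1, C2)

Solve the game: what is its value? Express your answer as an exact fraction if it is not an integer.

40/9

Row minima: Top → -2, Middle → 0, Bottom → 4; maximin = 4.
Column maxima: C1 → 5, C2 → 8; minimax = 5.
4 ≠ 5, so there is no saddle point; optimal play is mixed.
Top is strictly dominated by Middle, so General R never plays it.
On the remaining 2×2 (Middle, Bottom vs C1, C2):
Let General R play Middle with probability p. Expected payoff against C1: 0p + 5(1−p) = −5p + 5; against C2: 8p + 4(1−p) = 4p + 4.
Setting these equal: −5p + 5 = 4p + 4 ⇒ −9p = -1 ⇒ p = 1/9, and the value is (-5)·(1/9) + 5 = 40/9.
For General C: with q = P(C1), equating Middle's and Bottom's payoffs gives −8q + 8 = q + 4 ⇒ q = 4/9.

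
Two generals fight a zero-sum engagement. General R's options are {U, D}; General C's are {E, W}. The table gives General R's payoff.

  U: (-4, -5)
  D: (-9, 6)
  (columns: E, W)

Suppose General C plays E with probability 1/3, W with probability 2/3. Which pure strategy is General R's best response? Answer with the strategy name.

Expected payoff of U: (1/3)·(-4) + (2/3)·(-5) = -14/3.
Expected payoff of D: (1/3)·(-9) + (2/3)·6 = 1.
The largest is 1, so General R's best response is D.

D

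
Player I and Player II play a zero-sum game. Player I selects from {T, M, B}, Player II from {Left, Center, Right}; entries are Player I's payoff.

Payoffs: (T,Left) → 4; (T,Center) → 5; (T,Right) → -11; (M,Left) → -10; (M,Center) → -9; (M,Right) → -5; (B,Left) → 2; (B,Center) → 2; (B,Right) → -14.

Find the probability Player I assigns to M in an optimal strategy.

Row minima: T → -11, M → -10, B → -14; maximin = -10.
Column maxima: Left → 4, Center → 5, Right → -5; minimax = -5.
-10 ≠ -5, so there is no saddle point; optimal play is mixed.
B is strictly dominated by T, so Player I never plays it.
With B eliminated, Center is strictly dominated by Left (it gives Player I strictly more in every remaining row), so Player II never plays it.
On the remaining 2×2 (T, M vs Left, Right):
Let Player I play T with probability p. Expected payoff against Left: 4p + (-10)(1−p) = 14p − 10; against Right: (-11)p + (-5)(1−p) = −6p − 5.
Setting these equal: 14p − 10 = −6p − 5 ⇒ 20p = 5 ⇒ p = 1/4, and the value is (14)·(1/4) − 10 = -13/2.
For Player II: with q = P(Left), equating T's and M's payoffs gives 15q − 11 = −5q − 5 ⇒ q = 3/10.

3/4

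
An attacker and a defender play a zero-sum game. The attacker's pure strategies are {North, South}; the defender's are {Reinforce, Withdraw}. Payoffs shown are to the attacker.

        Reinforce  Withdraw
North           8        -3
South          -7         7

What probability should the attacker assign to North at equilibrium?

14/25

Row minima: North → -3, South → -7; maximin = -3.
Column maxima: Reinforce → 8, Withdraw → 7; minimax = 7.
-3 ≠ 7, so there is no saddle point; optimal play is mixed.
Let the attacker play North with probability p. Expected payoff against Reinforce: 8p + (-7)(1−p) = 15p − 7; against Withdraw: (-3)p + 7(1−p) = −10p + 7.
Setting these equal: 15p − 7 = −10p + 7 ⇒ 25p = 14 ⇒ p = 14/25, and the value is (15)·(14/25) − 7 = 7/5.
For the defender: with q = P(Reinforce), equating North's and South's payoffs gives 11q − 3 = −14q + 7 ⇒ q = 2/5.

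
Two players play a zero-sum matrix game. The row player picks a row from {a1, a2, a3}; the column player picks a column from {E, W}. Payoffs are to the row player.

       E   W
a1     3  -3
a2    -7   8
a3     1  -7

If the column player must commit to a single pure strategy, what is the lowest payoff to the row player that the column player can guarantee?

3

Column maxima: E → 3, W → 8.
The smallest of these is 3.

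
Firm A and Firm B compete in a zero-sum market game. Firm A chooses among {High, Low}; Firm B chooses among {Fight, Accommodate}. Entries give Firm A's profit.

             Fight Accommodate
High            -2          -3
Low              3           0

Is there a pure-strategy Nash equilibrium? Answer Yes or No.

Yes

Row minima: High → -3, Low → 0; maximin = 0.
Column maxima: Fight → 3, Accommodate → 0; minimax = 0.
maximin = minimax = 0, so a saddle point exists.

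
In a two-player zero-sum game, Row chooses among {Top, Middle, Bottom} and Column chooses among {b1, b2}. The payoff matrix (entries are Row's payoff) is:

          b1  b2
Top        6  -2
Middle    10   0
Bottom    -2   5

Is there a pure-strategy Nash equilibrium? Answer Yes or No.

No

Row minima: Top → -2, Middle → 0, Bottom → -2; maximin = 0.
Column maxima: b1 → 10, b2 → 5; minimax = 5.
0 ≠ 5, so no pure-strategy equilibrium exists.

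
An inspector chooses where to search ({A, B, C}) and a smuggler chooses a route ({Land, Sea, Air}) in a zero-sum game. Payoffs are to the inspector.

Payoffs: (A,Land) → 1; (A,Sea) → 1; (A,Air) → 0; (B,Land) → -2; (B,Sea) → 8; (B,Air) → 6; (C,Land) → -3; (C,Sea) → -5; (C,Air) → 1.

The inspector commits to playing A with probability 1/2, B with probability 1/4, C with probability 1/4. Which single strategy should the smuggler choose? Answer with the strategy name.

Land

If the smuggler plays Land, the inspector's expected payoff is (1/2)·1 + (1/4)·(-2) + (1/4)·(-3) = -3/4.
If the smuggler plays Sea, the inspector's expected payoff is (1/2)·1 + (1/4)·8 + (1/4)·(-5) = 5/4.
If the smuggler plays Air, the inspector's expected payoff is (1/2)·0 + (1/4)·6 + (1/4)·1 = 7/4.
The smuggler minimizes the inspector's payoff; the smallest is -3/4, so the best response is Land.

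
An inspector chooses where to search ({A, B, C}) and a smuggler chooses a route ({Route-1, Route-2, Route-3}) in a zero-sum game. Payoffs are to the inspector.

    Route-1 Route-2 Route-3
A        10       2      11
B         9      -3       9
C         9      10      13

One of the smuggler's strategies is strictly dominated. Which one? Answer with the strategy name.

Route-2 holds the inspector's payoff strictly below Route-3 in every row: 2 < 11, -3 < 9, 10 < 13.
So Route-3 is strictly dominated for the smuggler.

Route-3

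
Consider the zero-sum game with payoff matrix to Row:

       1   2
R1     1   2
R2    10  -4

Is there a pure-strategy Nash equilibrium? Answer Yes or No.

No

Row minima: R1 → 1, R2 → -4; maximin = 1.
Column maxima: 1 → 10, 2 → 2; minimax = 2.
1 ≠ 2, so no pure-strategy equilibrium exists.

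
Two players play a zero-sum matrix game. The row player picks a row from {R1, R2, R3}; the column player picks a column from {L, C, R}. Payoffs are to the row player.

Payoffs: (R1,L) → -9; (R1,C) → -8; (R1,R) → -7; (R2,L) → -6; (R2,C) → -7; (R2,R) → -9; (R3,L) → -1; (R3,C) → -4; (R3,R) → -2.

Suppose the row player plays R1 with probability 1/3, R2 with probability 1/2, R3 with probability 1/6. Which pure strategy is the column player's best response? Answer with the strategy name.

R

If the column player plays L, the row player's expected payoff is (1/3)·(-9) + (1/2)·(-6) + (1/6)·(-1) = -37/6.
If the column player plays C, the row player's expected payoff is (1/3)·(-8) + (1/2)·(-7) + (1/6)·(-4) = -41/6.
If the column player plays R, the row player's expected payoff is (1/3)·(-7) + (1/2)·(-9) + (1/6)·(-2) = -43/6.
The column player minimizes the row player's payoff; the smallest is -43/6, so the best response is R.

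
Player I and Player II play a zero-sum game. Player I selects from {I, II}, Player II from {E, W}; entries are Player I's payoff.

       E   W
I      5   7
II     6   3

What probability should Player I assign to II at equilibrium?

Row minima: I → 5, II → 3; maximin = 5.
Column maxima: E → 6, W → 7; minimax = 6.
5 ≠ 6, so there is no saddle point; optimal play is mixed.
Let Player I play I with probability p. Expected payoff against E: 5p + 6(1−p) = −p + 6; against W: 7p + 3(1−p) = 4p + 3.
Setting these equal: −p + 6 = 4p + 3 ⇒ −5p = -3 ⇒ p = 3/5, and the value is (-1)·(3/5) + 6 = 27/5.
For Player II: with q = P(E), equating I's and II's payoffs gives −2q + 7 = 3q + 3 ⇒ q = 4/5.

2/5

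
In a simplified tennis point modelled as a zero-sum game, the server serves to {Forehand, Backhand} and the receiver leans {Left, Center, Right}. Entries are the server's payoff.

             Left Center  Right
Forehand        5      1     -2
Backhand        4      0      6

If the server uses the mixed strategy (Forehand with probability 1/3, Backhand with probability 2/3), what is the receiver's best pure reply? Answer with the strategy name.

Center

If the receiver plays Left, the server's expected payoff is (1/3)·5 + (2/3)·4 = 13/3.
If the receiver plays Center, the server's expected payoff is (1/3)·1 + (2/3)·0 = 1/3.
If the receiver plays Right, the server's expected payoff is (1/3)·(-2) + (2/3)·6 = 10/3.
The receiver minimizes the server's payoff; the smallest is 1/3, so the best response is Center.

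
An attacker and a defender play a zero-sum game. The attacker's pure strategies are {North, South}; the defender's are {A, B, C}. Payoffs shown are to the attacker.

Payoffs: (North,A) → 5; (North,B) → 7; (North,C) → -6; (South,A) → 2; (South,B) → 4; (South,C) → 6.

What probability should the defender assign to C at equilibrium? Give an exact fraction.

1/5

Row minima: North → -6, South → 2; maximin = 2.
Column maxima: A → 5, B → 7, C → 6; minimax = 5.
2 ≠ 5, so there is no saddle point; optimal play is mixed.
B is strictly dominated by A (it gives the attacker strictly more in every row), so the defender never plays it.
On the remaining 2×2 (North, South vs A, C):
Let the attacker play North with probability p. Expected payoff against A: 5p + 2(1−p) = 3p + 2; against C: (-6)p + 6(1−p) = −12p + 6.
Setting these equal: 3p + 2 = −12p + 6 ⇒ 15p = 4 ⇒ p = 4/15, and the value is (3)·(4/15) + 2 = 14/5.
For the defender: with q = P(A), equating North's and South's payoffs gives 11q − 6 = −4q + 6 ⇒ q = 4/5.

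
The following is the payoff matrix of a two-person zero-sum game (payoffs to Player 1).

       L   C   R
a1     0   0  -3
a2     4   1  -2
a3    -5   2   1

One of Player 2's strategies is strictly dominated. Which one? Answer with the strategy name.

C

R holds Player 1's payoff strictly below C in every row: -3 < 0, -2 < 1, 1 < 2.
So C is strictly dominated for Player 2.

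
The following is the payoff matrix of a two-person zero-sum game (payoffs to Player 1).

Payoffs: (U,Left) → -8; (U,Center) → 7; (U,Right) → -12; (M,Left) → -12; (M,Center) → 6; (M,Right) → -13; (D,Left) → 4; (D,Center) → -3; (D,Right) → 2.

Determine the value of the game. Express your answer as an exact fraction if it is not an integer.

Row minima: U → -12, M → -13, D → -3; maximin = -3.
Column maxima: Left → 4, Center → 7, Right → 2; minimax = 2.
-3 ≠ 2, so there is no saddle point; optimal play is mixed.
M is strictly dominated by U, so Player 1 never plays it.
Left is strictly dominated by Right (it gives Player 1 strictly more in every row), so Player 2 never plays it.
On the remaining 2×2 (U, D vs Center, Right):
Let Player 1 play U with probability p. Expected payoff against Center: 7p + (-3)(1−p) = 10p − 3; against Right: (-12)p + 2(1−p) = −14p + 2.
Setting these equal: 10p − 3 = −14p + 2 ⇒ 24p = 5 ⇒ p = 5/24, and the value is (10)·(5/24) − 3 = -11/12.
For Player 2: with q = P(Center), equating U's and D's payoffs gives 19q − 12 = −5q + 2 ⇒ q = 7/12.

-11/12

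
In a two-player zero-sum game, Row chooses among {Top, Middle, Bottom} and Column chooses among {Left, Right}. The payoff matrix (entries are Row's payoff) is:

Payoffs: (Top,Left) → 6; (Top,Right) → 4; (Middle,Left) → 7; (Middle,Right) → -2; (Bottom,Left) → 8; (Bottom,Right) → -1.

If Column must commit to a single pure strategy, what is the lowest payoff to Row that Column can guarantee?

Column maxima: Left → 8, Right → 4.
The smallest of these is 4.

4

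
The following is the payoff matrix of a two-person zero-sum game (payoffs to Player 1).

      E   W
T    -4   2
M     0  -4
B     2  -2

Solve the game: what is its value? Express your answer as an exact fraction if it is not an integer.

-2/5

Row minima: T → -4, M → -4, B → -2; maximin = -2.
Column maxima: E → 2, W → 2; minimax = 2.
-2 ≠ 2, so there is no saddle point; optimal play is mixed.
M is strictly dominated by B, so Player 1 never plays it.
On the remaining 2×2 (T, B vs E, W):
Let Player 1 play T with probability p. Expected payoff against E: (-4)p + 2(1−p) = −6p + 2; against W: 2p + (-2)(1−p) = 4p − 2.
Setting these equal: −6p + 2 = 4p − 2 ⇒ −10p = -4 ⇒ p = 2/5, and the value is (-6)·(2/5) + 2 = -2/5.
For Player 2: with q = P(E), equating T's and B's payoffs gives −6q + 2 = 4q − 2 ⇒ q = 2/5.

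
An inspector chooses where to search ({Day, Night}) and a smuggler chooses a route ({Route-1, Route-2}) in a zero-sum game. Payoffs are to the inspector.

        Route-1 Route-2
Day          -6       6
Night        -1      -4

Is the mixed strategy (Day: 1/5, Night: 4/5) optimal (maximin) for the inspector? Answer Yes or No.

Yes

Against Route-1 this mix gives (1/5)·(-6) + (4/5)·(-1) = -2.
Against Route-2 this mix gives (1/5)·6 + (4/5)·(-4) = -2.
All of the smuggler's active replies (Route-1, Route-2) yield -2, and no column does worse for the inspector. The mix makes the smuggler indifferent and guarantees -2, so it is optimal.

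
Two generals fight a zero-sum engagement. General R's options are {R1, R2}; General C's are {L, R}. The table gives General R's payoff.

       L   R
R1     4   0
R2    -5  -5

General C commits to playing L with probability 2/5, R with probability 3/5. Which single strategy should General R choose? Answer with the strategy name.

R1

Expected payoff of R1: (2/5)·4 + (3/5)·0 = 8/5.
Expected payoff of R2: (2/5)·(-5) + (3/5)·(-5) = -5.
The largest is 8/5, so General R's best response is R1.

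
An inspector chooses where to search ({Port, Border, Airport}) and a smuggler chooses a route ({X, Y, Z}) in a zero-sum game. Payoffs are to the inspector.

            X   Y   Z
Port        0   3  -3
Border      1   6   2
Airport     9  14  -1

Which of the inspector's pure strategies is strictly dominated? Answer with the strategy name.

Border gives a strictly higher payoff than Port against every column: 1 > 0, 6 > 3, 2 > -3.
So Port is strictly dominated and the inspector never plays it.

Port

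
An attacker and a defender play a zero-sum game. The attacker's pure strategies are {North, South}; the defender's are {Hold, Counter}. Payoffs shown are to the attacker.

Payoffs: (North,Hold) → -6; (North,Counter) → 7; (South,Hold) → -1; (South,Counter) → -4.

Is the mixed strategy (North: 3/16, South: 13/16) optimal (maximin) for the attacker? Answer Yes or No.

Yes

Against Hold this mix gives (3/16)·(-6) + (13/16)·(-1) = -31/16.
Against Counter this mix gives (3/16)·7 + (13/16)·(-4) = -31/16.
All of the defender's active replies (Hold, Counter) yield -31/16, and no column does worse for the attacker. The mix makes the defender indifferent and guarantees -31/16, so it is optimal.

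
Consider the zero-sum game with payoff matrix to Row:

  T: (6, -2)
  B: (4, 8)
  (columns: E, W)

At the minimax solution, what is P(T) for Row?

1/3

Row minima: T → -2, B → 4; maximin = 4.
Column maxima: E → 6, W → 8; minimax = 6.
4 ≠ 6, so there is no saddle point; optimal play is mixed.
Let Row play T with probability p. Expected payoff against E: 6p + 4(1−p) = 2p + 4; against W: (-2)p + 8(1−p) = −10p + 8.
Setting these equal: 2p + 4 = −10p + 8 ⇒ 12p = 4 ⇒ p = 1/3, and the value is (2)·(1/3) + 4 = 14/3.
For Column: with q = P(E), equating T's and B's payoffs gives 8q − 2 = −4q + 8 ⇒ q = 5/6.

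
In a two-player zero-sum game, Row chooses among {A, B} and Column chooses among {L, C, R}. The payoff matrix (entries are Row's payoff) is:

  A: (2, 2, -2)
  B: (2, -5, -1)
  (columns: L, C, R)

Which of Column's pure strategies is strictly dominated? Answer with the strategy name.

L

R holds Row's payoff strictly below L in every row: -2 < 2, -1 < 2.
So L is strictly dominated for Column.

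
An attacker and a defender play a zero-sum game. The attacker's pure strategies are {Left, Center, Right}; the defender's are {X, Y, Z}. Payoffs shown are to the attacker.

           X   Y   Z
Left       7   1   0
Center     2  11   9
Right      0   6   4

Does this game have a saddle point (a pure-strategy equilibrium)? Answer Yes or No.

Row minima: Left → 0, Center → 2, Right → 0; maximin = 2.
Column maxima: X → 7, Y → 11, Z → 9; minimax = 7.
2 ≠ 7, so no pure-strategy equilibrium exists.

No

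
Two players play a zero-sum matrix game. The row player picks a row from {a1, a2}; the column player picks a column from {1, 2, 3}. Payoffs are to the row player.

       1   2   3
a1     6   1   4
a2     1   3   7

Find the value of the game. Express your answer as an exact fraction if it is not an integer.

Row minima: a1 → 1, a2 → 1; maximin = 1.
Column maxima: 1 → 6, 2 → 3, 3 → 7; minimax = 3.
1 ≠ 3, so there is no saddle point; optimal play is mixed.
3 is strictly dominated by 2 (it gives the row player strictly more in every row), so the column player never plays it.
On the remaining 2×2 (a1, a2 vs 1, 2):
Let the row player play a1 with probability p. Expected payoff against 1: 6p + 1(1−p) = 5p + 1; against 2: 1p + 3(1−p) = −2p + 3.
Setting these equal: 5p + 1 = −2p + 3 ⇒ 7p = 2 ⇒ p = 2/7, and the value is (5)·(2/7) + 1 = 17/7.
For the column player: with q = P(1), equating a1's and a2's payoffs gives 5q + 1 = −2q + 3 ⇒ q = 2/7.

17/7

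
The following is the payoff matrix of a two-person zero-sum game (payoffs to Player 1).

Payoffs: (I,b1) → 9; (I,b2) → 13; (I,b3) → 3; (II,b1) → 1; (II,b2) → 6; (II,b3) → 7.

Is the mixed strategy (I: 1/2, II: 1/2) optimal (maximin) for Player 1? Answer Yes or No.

Against b1 this mix gives (1/2)·9 + (1/2)·1 = 5.
Against b2 this mix gives (1/2)·13 + (1/2)·6 = 19/2.
Against b3 this mix gives (1/2)·3 + (1/2)·7 = 5.
All of Player 2's active replies (b1, b3) yield 5, and no column does worse for Player 1. The mix makes Player 2 indifferent and guarantees 5, so it is optimal.

Yes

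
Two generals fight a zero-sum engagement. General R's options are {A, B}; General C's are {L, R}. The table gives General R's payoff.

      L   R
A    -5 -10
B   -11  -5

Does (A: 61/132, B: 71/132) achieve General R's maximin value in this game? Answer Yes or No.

No

Against L this mix gives (61/132)·(-5) + (71/132)·(-11) = -181/22.
Against R this mix gives (61/132)·(-10) + (71/132)·(-5) = -965/132.
General C will play L, holding General R to -181/22. Shifting weight toward the row that does better against L would raise this floor (the equalizing mix achieves -85/11 against both L and R), so the proposed strategy is not optimal.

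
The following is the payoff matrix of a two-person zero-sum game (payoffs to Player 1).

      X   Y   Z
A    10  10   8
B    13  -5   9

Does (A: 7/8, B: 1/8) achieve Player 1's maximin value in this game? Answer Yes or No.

Yes

Against X this mix gives (7/8)·10 + (1/8)·13 = 83/8.
Against Y this mix gives (7/8)·10 + (1/8)·(-5) = 65/8.
Against Z this mix gives (7/8)·8 + (1/8)·9 = 65/8.
All of Player 2's active replies (Y, Z) yield 65/8, and no column does worse for Player 1. The mix makes Player 2 indifferent and guarantees 65/8, so it is optimal.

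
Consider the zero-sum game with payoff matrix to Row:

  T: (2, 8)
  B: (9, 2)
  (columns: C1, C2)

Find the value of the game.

68/13

Row minima: T → 2, B → 2; maximin = 2.
Column maxima: C1 → 9, C2 → 8; minimax = 8.
2 ≠ 8, so there is no saddle point; optimal play is mixed.
Let Row play T with probability p. Expected payoff against C1: 2p + 9(1−p) = −7p + 9; against C2: 8p + 2(1−p) = 6p + 2.
Setting these equal: −7p + 9 = 6p + 2 ⇒ −13p = -7 ⇒ p = 7/13, and the value is (-7)·(7/13) + 9 = 68/13.
For Column: with q = P(C1), equating T's and B's payoffs gives −6q + 8 = 7q + 2 ⇒ q = 6/13.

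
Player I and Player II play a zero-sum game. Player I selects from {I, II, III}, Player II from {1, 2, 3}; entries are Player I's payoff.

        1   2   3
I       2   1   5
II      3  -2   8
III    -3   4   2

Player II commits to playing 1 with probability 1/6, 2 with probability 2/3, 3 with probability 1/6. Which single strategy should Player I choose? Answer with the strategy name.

Expected payoff of I: (1/6)·2 + (2/3)·1 + (1/6)·5 = 11/6.
Expected payoff of II: (1/6)·3 + (2/3)·(-2) + (1/6)·8 = 1/2.
Expected payoff of III: (1/6)·(-3) + (2/3)·4 + (1/6)·2 = 5/2.
The largest is 5/2, so Player I's best response is III.

III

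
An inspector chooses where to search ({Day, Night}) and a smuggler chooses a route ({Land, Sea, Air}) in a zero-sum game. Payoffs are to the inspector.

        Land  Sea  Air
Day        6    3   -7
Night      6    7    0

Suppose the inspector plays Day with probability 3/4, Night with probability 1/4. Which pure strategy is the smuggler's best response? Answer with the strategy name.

If the smuggler plays Land, the inspector's expected payoff is (3/4)·6 + (1/4)·6 = 6.
If the smuggler plays Sea, the inspector's expected payoff is (3/4)·3 + (1/4)·7 = 4.
If the smuggler plays Air, the inspector's expected payoff is (3/4)·(-7) + (1/4)·0 = -21/4.
The smuggler minimizes the inspector's payoff; the smallest is -21/4, so the best response is Air.

Air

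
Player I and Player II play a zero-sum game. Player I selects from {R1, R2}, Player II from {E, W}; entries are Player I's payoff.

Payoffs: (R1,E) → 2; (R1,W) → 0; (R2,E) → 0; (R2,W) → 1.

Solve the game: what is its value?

Row minima: R1 → 0, R2 → 0; maximin = 0.
Column maxima: E → 2, W → 1; minimax = 1.
0 ≠ 1, so there is no saddle point; optimal play is mixed.
Let Player I play R1 with probability p. Expected payoff against E: 2p + 0(1−p) = 2p; against W: 0p + 1(1−p) = −p + 1.
Setting these equal: 2p = −p + 1 ⇒ 3p = 1 ⇒ p = 1/3, and the value is (2)·(1/3) = 2/3.
For Player II: with q = P(E), equating R1's and R2's payoffs gives 2q = −q + 1 ⇒ q = 1/3.

2/3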